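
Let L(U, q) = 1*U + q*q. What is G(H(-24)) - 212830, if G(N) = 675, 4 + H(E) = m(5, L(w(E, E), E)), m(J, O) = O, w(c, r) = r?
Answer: -212155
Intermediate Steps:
L(U, q) = U + q²
H(E) = -4 + E + E² (H(E) = -4 + (E + E²) = -4 + E + E²)
G(H(-24)) - 212830 = 675 - 212830 = -212155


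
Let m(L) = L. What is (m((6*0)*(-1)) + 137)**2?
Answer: 18769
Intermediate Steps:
(m((6*0)*(-1)) + 137)**2 = ((6*0)*(-1) + 137)**2 = (0*(-1) + 137)**2 = (0 + 137)**2 = 137**2 = 18769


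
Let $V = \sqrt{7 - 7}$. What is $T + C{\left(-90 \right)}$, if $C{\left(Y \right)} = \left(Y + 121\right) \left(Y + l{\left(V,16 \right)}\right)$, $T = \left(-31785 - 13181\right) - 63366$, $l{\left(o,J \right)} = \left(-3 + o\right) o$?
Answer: $-111122$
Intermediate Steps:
$V = 0$ ($V = \sqrt{0} = 0$)
$l{\left(o,J \right)} = o \left(-3 + o\right)$
$T = -108332$ ($T = -44966 - 63366 = -108332$)
$C{\left(Y \right)} = Y \left(121 + Y\right)$ ($C{\left(Y \right)} = \left(Y + 121\right) \left(Y + 0 \left(-3 + 0\right)\right) = \left(121 + Y\right) \left(Y + 0 \left(-3\right)\right) = \left(121 + Y\right) \left(Y + 0\right) = \left(121 + Y\right) Y = Y \left(121 + Y\right)$)
$T + C{\left(-90 \right)} = -108332 - 90 \left(121 - 90\right) = -108332 - 2790 = -111122$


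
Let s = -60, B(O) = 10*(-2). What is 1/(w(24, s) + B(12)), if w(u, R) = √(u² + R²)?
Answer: 5/944 + 3*√29/944 ≈ 0.022410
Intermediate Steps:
B(O) = -20
w(u, R) = √(R² + u²)
1/(w(24, s) + B(12)) = 1/(√((-60)² + 24²) - 20) = 1/(√(3600 + 576) - 20) = 1/(√4176 - 20) = 1/(12*√29 - 20) = 1/(-20 + 12*√29)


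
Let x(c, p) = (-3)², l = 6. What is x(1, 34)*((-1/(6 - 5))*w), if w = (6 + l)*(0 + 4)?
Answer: -432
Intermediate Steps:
x(c, p) = 9
w = 48 (w = (6 + 6)*(0 + 4) = 12*4 = 48)
x(1, 34)*((-1/(6 - 5))*w) = 9*((-1/(6 - 5))*48) = 9*((-1/1)*48) = 9*((1*(-1))*48) = 9*(-1*48) = 9*(-48) = -432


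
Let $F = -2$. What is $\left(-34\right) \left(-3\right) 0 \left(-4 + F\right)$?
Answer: $0$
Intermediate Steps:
$\left(-34\right) \left(-3\right) 0 \left(-4 + F\right) = \left(-34\right) \left(-3\right) 0 \left(-4 - 2\right) = 102 \cdot 0 \left(-6\right) = 102 \cdot 0 = 0$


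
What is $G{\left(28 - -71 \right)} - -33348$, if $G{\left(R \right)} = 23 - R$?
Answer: $33272$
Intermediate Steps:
$G{\left(28 - -71 \right)} - -33348 = \left(23 - \left(28 - -71\right)\right) - -33348 = \left(23 - \left(28 + 71\right)\right) + 33348 = \left(23 - 99\right) + 33348 = -76 + 33348 = 33272$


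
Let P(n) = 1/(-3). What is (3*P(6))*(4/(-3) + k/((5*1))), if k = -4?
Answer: 32/15 ≈ 2.1333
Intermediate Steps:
P(n) = -⅓
(3*P(6))*(4/(-3) + k/((5*1))) = (3*(-⅓))*(4/(-3) - 4/(5*1)) = -(4*(-⅓) - 4/5) = -(-4/3 - 4*⅕) = -(-4/3 - ⅘) = -1*(-32/15) = 32/15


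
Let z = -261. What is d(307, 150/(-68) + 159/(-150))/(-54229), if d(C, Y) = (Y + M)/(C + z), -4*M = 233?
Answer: 104577/4240707800 ≈ 2.4660e-5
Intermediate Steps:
M = -233/4 (M = -1/4*233 = -233/4 ≈ -58.250)
d(C, Y) = (-233/4 + Y)/(-261 + C) (d(C, Y) = (Y - 233/4)/(C - 261) = (-233/4 + Y)/(-261 + C))
d(307, 150/(-68) + 159/(-150))/(-54229) = ((-233/4 + (150/(-68) + 159/(-150)))/(-261 + 307))/(-54229) = ((-233/4 + (150*(-1/68) + 159*(-1/150)))/46)*(-1/54229) = ((-233/4 + (-75/34 - 53/50))/46)*(-1/54229) = ((-233/4 - 1388/425)/46)*(-1/54229) = ((1/46)*(-104577/1700))*(-1/54229) = -104577/78200*(-1/54229) = 104577/4240707800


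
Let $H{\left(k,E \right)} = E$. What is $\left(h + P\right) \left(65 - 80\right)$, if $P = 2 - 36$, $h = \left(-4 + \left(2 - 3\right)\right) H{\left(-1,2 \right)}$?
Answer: $660$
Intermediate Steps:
$h = -10$ ($h = \left(-4 + \left(2 - 3\right)\right) 2 = \left(-4 - 1\right) 2 = \left(-5\right) 2 = -10$)
$P = -34$ ($P = 2 - 36 = -34$)
$\left(h + P\right) \left(65 - 80\right) = \left(-10 - 34\right) \left(65 - 80\right) = - 44 \left(65 - 80\right) = \left(-44\right) \left(-15\right) = 660$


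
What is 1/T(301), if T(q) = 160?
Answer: 1/160 ≈ 0.0062500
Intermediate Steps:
1/T(301) = 1/160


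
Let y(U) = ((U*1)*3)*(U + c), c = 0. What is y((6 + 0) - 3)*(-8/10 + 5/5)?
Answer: 27/5 ≈ 5.4000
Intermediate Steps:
y(U) = 3*U² (y(U) = ((U*1)*3)*(U + 0) = (U*3)*U = (3*U)*U = 3*U²)
y((6 + 0) - 3)*(-8/10 + 5/5) = (3*((6 + 0) - 3)²)*(-8/10 + 5/5) = (3*(6 - 3)²)*(-8*⅒ + 5*(⅕)) = (3*3²)*(-⅘ + 1) = (3*9)*(⅕) = 27*(⅕) = 27/5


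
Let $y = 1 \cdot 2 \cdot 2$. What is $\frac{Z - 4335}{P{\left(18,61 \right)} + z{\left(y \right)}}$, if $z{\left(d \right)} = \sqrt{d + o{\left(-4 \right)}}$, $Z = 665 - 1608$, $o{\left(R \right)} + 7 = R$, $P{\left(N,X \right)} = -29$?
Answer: $\frac{76531}{424} + \frac{2639 i \sqrt{7}}{424} \approx 180.5 + 16.467 i$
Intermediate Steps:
$o{\left(R \right)} = -7 + R$
$y = 4$ ($y = 2 \cdot 2 = 4$)
$Z = -943$
$z{\left(d \right)} = \sqrt{-11 + d}$ ($z{\left(d \right)} = \sqrt{d - 11} = \sqrt{-11 + d}$)
$\frac{Z - 4335}{P{\left(18,61 \right)} + z{\left(y \right)}} = \frac{-943 - 4335}{-29 + \sqrt{-11 + 4}} = - \frac{5278}{-29 + \sqrt{-7}} = - \frac{5278}{-29 + i \sqrt{7}}$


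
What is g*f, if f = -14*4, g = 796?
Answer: -44576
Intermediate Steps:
f = -56
g*f = 796*(-56) = -44576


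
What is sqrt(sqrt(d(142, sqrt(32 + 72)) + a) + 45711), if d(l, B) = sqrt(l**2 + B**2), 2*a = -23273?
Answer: sqrt(182844 + 2*I*sqrt(2)*sqrt(23273 - 12*sqrt(563)))/2 ≈ 213.8 + 0.25072*I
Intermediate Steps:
a = -23273/2 (a = (1/2)*(-23273) = -23273/2 ≈ -11637.)
d(l, B) = sqrt(B**2 + l**2)
sqrt(sqrt(d(142, sqrt(32 + 72)) + a) + 45711) = sqrt(sqrt(sqrt((sqrt(32 + 72))**2 + 142**2) - 23273/2) + 45711) = sqrt(sqrt(sqrt((sqrt(104))**2 + 20164) - 23273/2) + 45711) = sqrt(sqrt(sqrt((2*sqrt(26))**2 + 20164) - 23273/2) + 45711) = sqrt(sqrt(sqrt(104 + 20164) - 23273/2) + 45711) = sqrt(sqrt(sqrt(20268) - 23273/2) + 45711) = sqrt(sqrt(6*sqrt(563) - 23273/2) + 45711) = sqrt(sqrt(-23273/2 + 6*sqrt(563)) + 45711) = sqrt(45711 + sqrt(-23273/2 + 6*sqrt(563)))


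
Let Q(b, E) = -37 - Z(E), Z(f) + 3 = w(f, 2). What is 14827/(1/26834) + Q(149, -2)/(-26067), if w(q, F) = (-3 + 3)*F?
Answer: 10371217805140/26067 ≈ 3.9787e+8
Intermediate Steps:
w(q, F) = 0 (w(q, F) = 0*F = 0)
Z(f) = -3 (Z(f) = -3 + 0 = -3)
Q(b, E) = -34 (Q(b, E) = -37 - 1*(-3) = -37 + 3 = -34)
14827/(1/26834) + Q(149, -2)/(-26067) = 14827/(1/26834) - 34/(-26067) = 14827/(1/26834) - 34*(-1/26067) = 14827*26834 + 34/26067 = 397867718 + 34/26067 = 10371217805140/26067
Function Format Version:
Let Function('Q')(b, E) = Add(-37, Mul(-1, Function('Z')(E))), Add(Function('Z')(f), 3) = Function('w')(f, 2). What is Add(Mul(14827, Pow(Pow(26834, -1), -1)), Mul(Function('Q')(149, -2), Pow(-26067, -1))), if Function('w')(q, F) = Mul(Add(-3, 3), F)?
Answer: Rational(10371217805140, 26067) ≈ 3.9787e+8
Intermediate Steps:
Function('w')(q, F) = 0 (Function('w')(q, F) = Mul(0, F) = 0)
Function('Z')(f) = -3 (Function('Z')(f) = Add(-3, 0) = -3)
Function('Q')(b, E) = -34 (Function('Q')(b, E) = Add(-37, Mul(-1, -3)) = Add(-37, 3) = -34)
Add(Mul(14827, Pow(Pow(26834, -1), -1)), Mul(Function('Q')(149, -2), Pow(-26067, -1))) = Add(Mul(14827, Pow(Pow(26834, -1), -1)), Mul(-34, Pow(-26067, -1))) = Add(Mul(14827, Pow(Rational(1, 26834), -1)), Mul(-34, Rational(-1, 26067))) = Add(Mul(14827, 26834), Rational(34, 26067)) = Add(397867718, Rational(34, 26067)) = Rational(10371217805140, 26067)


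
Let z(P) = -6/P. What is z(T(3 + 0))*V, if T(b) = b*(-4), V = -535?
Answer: -535/2 ≈ -267.50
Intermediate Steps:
T(b) = -4*b
z(T(3 + 0))*V = -6*(-1/(4*(3 + 0)))*(-535) = -6/((-4*3))*(-535) = -6/(-12)*(-535) = -6*(-1/12)*(-535) = (½)*(-535) = -535/2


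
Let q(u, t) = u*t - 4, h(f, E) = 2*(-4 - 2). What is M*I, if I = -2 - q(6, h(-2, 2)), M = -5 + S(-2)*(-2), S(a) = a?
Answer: -74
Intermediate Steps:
h(f, E) = -12 (h(f, E) = 2*(-6) = -12)
M = -1 (M = -5 - 2*(-2) = -5 + 4 = -1)
q(u, t) = -4 + t*u (q(u, t) = t*u - 4 = -4 + t*u)
I = 74 (I = -2 - (-4 - 12*6) = -2 - (-4 - 72) = -2 - 1*(-76) = -2 + 76 = 74)
M*I = -1*74 = -74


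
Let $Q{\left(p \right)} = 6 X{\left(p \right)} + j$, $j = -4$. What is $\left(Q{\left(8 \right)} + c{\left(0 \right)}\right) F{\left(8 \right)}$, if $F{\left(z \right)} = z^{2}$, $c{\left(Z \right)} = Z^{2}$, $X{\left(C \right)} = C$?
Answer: $2816$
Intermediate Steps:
$Q{\left(p \right)} = -4 + 6 p$ ($Q{\left(p \right)} = 6 p - 4 = -4 + 6 p$)
$\left(Q{\left(8 \right)} + c{\left(0 \right)}\right) F{\left(8 \right)} = \left(\left(-4 + 6 \cdot 8\right) + 0^{2}\right) 8^{2} = \left(\left(-4 + 48\right) + 0\right) 64 = \left(44 + 0\right) 64 = 44 \cdot 64 = 2816$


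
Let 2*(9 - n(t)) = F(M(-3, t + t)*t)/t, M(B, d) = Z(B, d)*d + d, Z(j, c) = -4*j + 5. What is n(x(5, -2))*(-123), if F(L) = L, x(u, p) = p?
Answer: -5535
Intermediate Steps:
Z(j, c) = 5 - 4*j
M(B, d) = d + d*(5 - 4*B) (M(B, d) = (5 - 4*B)*d + d = d*(5 - 4*B) + d = d + d*(5 - 4*B))
n(t) = 9 - 18*t (n(t) = 9 - (2*(t + t)*(3 - 2*(-3)))*t/(2*t) = 9 - (2*(2*t)*(3 + 6))*t/(2*t) = 9 - (2*(2*t)*9)*t/(2*t) = 9 - (36*t)*t/(2*t) = 9 - 36*t**2/(2*t) = 9 - 18*t)
n(x(5, -2))*(-123) = (9 - 18*(-2))*(-123) = (9 + 36)*(-123) = 45*(-123) = -5535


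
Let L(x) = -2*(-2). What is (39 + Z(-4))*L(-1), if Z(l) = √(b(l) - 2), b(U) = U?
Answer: 156 + 4*I*√6 ≈ 156.0 + 9.798*I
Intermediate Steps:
Z(l) = √(-2 + l) (Z(l) = √(l - 2) = √(-2 + l))
L(x) = 4
(39 + Z(-4))*L(-1) = (39 + √(-2 - 4))*4 = (39 + √(-6))*4 = (39 + I*√6)*4 = 156 + 4*I*√6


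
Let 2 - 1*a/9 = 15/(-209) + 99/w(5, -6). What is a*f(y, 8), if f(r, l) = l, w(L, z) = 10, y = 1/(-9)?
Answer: -588996/1045 ≈ -563.63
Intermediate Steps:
y = -⅑ ≈ -0.11111
a = -147249/2090 (a = 18 - 9*(15/(-209) + 99/10) = 18 - 9*(15*(-1/209) + 99*(⅒)) = 18 - 9*(-15/209 + 99/10) = 18 - 9*20541/2090 = 18 - 184869/2090 = -147249/2090 ≈ -70.454)
a*f(y, 8) = -147249/2090*8 = -588996/1045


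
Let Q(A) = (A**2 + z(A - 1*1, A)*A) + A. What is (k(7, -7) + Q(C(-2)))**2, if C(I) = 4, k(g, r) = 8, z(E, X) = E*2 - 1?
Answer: 2304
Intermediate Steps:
z(E, X) = -1 + 2*E (z(E, X) = 2*E - 1 = -1 + 2*E)
Q(A) = A + A**2 + A*(-3 + 2*A) (Q(A) = (A**2 + (-1 + 2*(A - 1*1))*A) + A = (A**2 + (-1 + 2*(A - 1))*A) + A = (A**2 + (-1 + 2*(-1 + A))*A) + A = (A**2 + (-1 + (-2 + 2*A))*A) + A = (A**2 + (-3 + 2*A)*A) + A = (A**2 + A*(-3 + 2*A)) + A = A + A**2 + A*(-3 + 2*A))
(k(7, -7) + Q(C(-2)))**2 = (8 + 4*(-2 + 3*4))**2 = (8 + 4*(-2 + 12))**2 = (8 + 4*10)**2 = (8 + 40)**2 = 48**2 = 2304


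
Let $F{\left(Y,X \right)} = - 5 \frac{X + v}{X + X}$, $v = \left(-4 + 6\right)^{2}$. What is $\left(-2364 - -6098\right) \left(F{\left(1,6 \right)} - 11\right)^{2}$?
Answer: $\frac{15460627}{18} \approx 8.5892 \cdot 10^{5}$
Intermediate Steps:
$v = 4$ ($v = 2^{2} = 4$)
$F{\left(Y,X \right)} = - \frac{5 \left(4 + X\right)}{2 X}$ ($F{\left(Y,X \right)} = - 5 \frac{X + 4}{X + X} = - 5 \frac{4 + X}{2 X} = - \frac{5 \left(4 + X\right)}{2 X}$)
$\left(-2364 - -6098\right) \left(F{\left(1,6 \right)} - 11\right)^{2} = \left(-2364 - -6098\right) \left(\left(- \frac{5}{2} - \frac{10}{6}\right) - 11\right)^{2} = \left(-2364 + 6098\right) \left(\left(- \frac{5}{2} - \frac{5}{3}\right) - 11\right)^{2} = 3734 \left(\left(- \frac{5}{2} - \frac{5}{3}\right) - 11\right)^{2} = 3734 \left(- \frac{25}{6} - 11\right)^{2} = 3734 \left(- \frac{91}{6}\right)^{2} = 3734 \cdot \frac{8281}{36} = \frac{15460627}{18}$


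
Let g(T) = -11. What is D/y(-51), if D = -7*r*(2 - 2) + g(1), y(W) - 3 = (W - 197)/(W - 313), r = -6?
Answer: -1001/335 ≈ -2.9881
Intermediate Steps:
y(W) = 3 + (-197 + W)/(-313 + W) (y(W) = 3 + (W - 197)/(W - 313) = 3 + (-197 + W)/(-313 + W))
D = -11 (D = -(-42)*(2 - 2) - 11 = -(-42)*0 - 11 = -7*0 - 11 = 0 - 11 = -11)
D/y(-51) = -11*(-313 - 51)/(4*(-284 - 51)) = -11/(4*(-335)/(-364)) = -11/(4*(-1/364)*(-335)) = -11/335/91 = -11*91/335 = -1001/335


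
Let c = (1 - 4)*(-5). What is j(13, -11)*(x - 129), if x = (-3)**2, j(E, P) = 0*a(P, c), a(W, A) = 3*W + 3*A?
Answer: 0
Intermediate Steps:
c = 15 (c = -3*(-5) = 15)
a(W, A) = 3*A + 3*W
j(E, P) = 0 (j(E, P) = 0*(3*15 + 3*P) = 0*(45 + 3*P) = 0)
x = 9
j(13, -11)*(x - 129) = 0*(9 - 129) = 0*(-120) = 0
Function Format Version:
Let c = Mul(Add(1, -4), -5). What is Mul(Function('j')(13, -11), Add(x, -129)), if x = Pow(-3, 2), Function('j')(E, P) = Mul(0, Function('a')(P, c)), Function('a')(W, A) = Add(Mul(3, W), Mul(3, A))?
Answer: 0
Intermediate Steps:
c = 15 (c = Mul(-3, -5) = 15)
Function('a')(W, A) = Add(Mul(3, A), Mul(3, W))
Function('j')(E, P) = 0 (Function('j')(E, P) = Mul(0, Add(Mul(3, 15), Mul(3, P))) = Mul(0, Add(45, Mul(3, P))) = 0)
x = 9
Mul(Function('j')(13, -11), Add(x, -129)) = Mul(0, Add(9, -129)) = Mul(0, -120) = 0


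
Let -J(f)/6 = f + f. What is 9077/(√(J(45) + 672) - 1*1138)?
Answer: -5164813/647456 - 9077*√33/647456 ≈ -8.0576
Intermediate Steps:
J(f) = -12*f (J(f) = -6*(f + f) = -12*f)
9077/(√(J(45) + 672) - 1*1138) = 9077/(√(-12*45 + 672) - 1*1138) = 9077/(√(-540 + 672) - 1138) = 9077/(√132 - 1138) = 9077/(2*√33 - 1138) = 9077/(-1138 + 2*√33)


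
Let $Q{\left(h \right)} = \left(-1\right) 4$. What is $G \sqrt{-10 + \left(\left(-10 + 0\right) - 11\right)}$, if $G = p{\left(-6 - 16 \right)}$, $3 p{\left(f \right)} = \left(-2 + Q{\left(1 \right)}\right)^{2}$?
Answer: $12 i \sqrt{31} \approx 66.813 i$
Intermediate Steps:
$Q{\left(h \right)} = -4$
$p{\left(f \right)} = 12$ ($p{\left(f \right)} = \frac{\left(-2 - 4\right)^{2}}{3} = \frac{\left(-6\right)^{2}}{3} = \frac{1}{3} \cdot 36 = 12$)
$G = 12$
$G \sqrt{-10 + \left(\left(-10 + 0\right) - 11\right)} = 12 \sqrt{-10 + \left(\left(-10 + 0\right) - 11\right)} = 12 \sqrt{-10 - 21} = 12 \sqrt{-31} = 12 i \sqrt{31}$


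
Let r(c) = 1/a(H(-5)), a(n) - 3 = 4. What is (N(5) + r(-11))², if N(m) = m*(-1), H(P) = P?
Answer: 1156/49 ≈ 23.592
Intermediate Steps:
a(n) = 7 (a(n) = 3 + 4 = 7)
N(m) = -m
r(c) = ⅐ (r(c) = 1/7 = ⅐)
(N(5) + r(-11))² = (-1*5 + ⅐)² = (-5 + ⅐)² = (-34/7)² = 1156/49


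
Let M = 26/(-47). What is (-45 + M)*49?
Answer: -104909/47 ≈ -2232.1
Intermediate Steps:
M = -26/47 (M = 26*(-1/47) = -26/47 ≈ -0.55319)
(-45 + M)*49 = (-45 - 26/47)*49 = -2141/47*49 = -104909/47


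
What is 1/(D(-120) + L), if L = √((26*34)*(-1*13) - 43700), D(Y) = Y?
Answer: -15/8699 - I*√13798/34796 ≈ -0.0017243 - 0.0033758*I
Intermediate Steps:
L = 2*I*√13798 (L = √(884*(-13) - 43700) = √(-11492 - 43700) = √(-55192) = 2*I*√13798 ≈ 234.93*I)
1/(D(-120) + L) = 1/(-120 + 2*I*√13798)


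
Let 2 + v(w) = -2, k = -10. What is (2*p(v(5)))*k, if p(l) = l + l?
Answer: 160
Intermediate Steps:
v(w) = -4 (v(w) = -2 - 2 = -4)
p(l) = 2*l
(2*p(v(5)))*k = (2*(2*(-4)))*(-10) = (2*(-8))*(-10) = -16*(-10) = 160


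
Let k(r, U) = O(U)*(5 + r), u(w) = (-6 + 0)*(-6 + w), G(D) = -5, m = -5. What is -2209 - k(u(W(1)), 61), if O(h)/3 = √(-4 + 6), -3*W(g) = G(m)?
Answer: -2209 - 93*√2 ≈ -2340.5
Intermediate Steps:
W(g) = 5/3 (W(g) = -⅓*(-5) = 5/3)
O(h) = 3*√2 (O(h) = 3*√(-4 + 6) = 3*√2)
u(w) = 36 - 6*w (u(w) = -6*(-6 + w) = 36 - 6*w)
k(r, U) = 3*√2*(5 + r) (k(r, U) = (3*√2)*(5 + r) = 3*√2*(5 + r))
-2209 - k(u(W(1)), 61) = -2209 - 3*√2*(5 + (36 - 6*5/3)) = -2209 - 3*√2*(5 + (36 - 10)) = -2209 - 3*√2*(5 + 26) = -2209 - 3*√2*31 = -2209 - 93*√2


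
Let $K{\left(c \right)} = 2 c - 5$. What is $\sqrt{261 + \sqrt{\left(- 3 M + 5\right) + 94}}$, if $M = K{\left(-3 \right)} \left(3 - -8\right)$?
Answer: $\sqrt{261 + \sqrt{462}} \approx 16.808$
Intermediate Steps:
$K{\left(c \right)} = -5 + 2 c$
$M = -121$ ($M = \left(-5 + 2 \left(-3\right)\right) \left(3 - -8\right) = \left(-5 - 6\right) \left(3 + 8\right) = \left(-11\right) 11 = -121$)
$\sqrt{261 + \sqrt{\left(- 3 M + 5\right) + 94}} = \sqrt{261 + \sqrt{\left(\left(-3\right) \left(-121\right) + 5\right) + 94}} = \sqrt{261 + \sqrt{\left(363 + 5\right) + 94}} = \sqrt{261 + \sqrt{368 + 94}} = \sqrt{261 + \sqrt{462}}$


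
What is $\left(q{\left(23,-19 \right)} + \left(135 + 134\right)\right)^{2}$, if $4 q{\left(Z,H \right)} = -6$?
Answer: $\frac{286225}{4} \approx 71556.0$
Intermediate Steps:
$q{\left(Z,H \right)} = - \frac{3}{2}$ ($q{\left(Z,H \right)} = \frac{1}{4} \left(-6\right) = - \frac{3}{2}$)
$\left(q{\left(23,-19 \right)} + \left(135 + 134\right)\right)^{2} = \left(- \frac{3}{2} + \left(135 + 134\right)\right)^{2} = \left(- \frac{3}{2} + 269\right)^{2} = \left(\frac{535}{2}\right)^{2} = \frac{286225}{4}$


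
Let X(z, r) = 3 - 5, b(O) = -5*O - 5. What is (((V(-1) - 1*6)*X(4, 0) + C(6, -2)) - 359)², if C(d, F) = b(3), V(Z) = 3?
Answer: 139129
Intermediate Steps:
b(O) = -5 - 5*O
X(z, r) = -2
C(d, F) = -20 (C(d, F) = -5 - 5*3 = -5 - 15 = -20)
(((V(-1) - 1*6)*X(4, 0) + C(6, -2)) - 359)² = (((3 - 1*6)*(-2) - 20) - 359)² = (((3 - 6)*(-2) - 20) - 359)² = ((-3*(-2) - 20) - 359)² = ((6 - 20) - 359)² = (-14 - 359)² = (-373)² = 139129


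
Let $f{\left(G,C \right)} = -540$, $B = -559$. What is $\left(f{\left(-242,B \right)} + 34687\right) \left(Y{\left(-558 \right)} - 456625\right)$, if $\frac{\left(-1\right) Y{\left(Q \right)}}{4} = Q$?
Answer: $-15516157771$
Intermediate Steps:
$Y{\left(Q \right)} = - 4 Q$
$\left(f{\left(-242,B \right)} + 34687\right) \left(Y{\left(-558 \right)} - 456625\right) = \left(-540 + 34687\right) \left(\left(-4\right) \left(-558\right) - 456625\right) = 34147 \left(2232 - 456625\right) = 34147 \left(-454393\right) = -15516157771$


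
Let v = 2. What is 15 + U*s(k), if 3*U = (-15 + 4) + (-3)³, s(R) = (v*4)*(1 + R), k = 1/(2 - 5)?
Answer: -473/9 ≈ -52.556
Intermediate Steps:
k = -⅓ (k = 1/(-3) = -⅓ ≈ -0.33333)
s(R) = 8 + 8*R (s(R) = (2*4)*(1 + R) = 8*(1 + R) = 8 + 8*R)
U = -38/3 (U = ((-15 + 4) + (-3)³)/3 = (-11 - 27)/3 = (⅓)*(-38) = -38/3 ≈ -12.667)
15 + U*s(k) = 15 - 38*(8 + 8*(-⅓))/3 = 15 - 38*(8 - 8/3)/3 = 15 - 38/3*16/3 = 15 - 608/9 = -473/9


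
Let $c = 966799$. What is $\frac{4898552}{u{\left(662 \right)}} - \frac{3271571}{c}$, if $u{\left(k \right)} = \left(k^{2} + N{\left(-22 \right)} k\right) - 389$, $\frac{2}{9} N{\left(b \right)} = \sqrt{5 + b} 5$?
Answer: $\frac{143408917858813709}{18899822016482155} - \frac{7296393204 i \sqrt{17}}{19548863845} \approx 7.5878 - 1.5389 i$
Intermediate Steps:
$N{\left(b \right)} = \frac{45 \sqrt{5 + b}}{2}$ ($N{\left(b \right)} = \frac{9 \sqrt{5 + b} 5}{2} = \frac{9 \cdot 5 \sqrt{5 + b}}{2} = \frac{45 \sqrt{5 + b}}{2}$)
$u{\left(k \right)} = -389 + k^{2} + \frac{45 i k \sqrt{17}}{2}$ ($u{\left(k \right)} = \left(k^{2} + \frac{45 \sqrt{5 - 22}}{2} k\right) - 389 = \left(k^{2} + \frac{45 \sqrt{-17}}{2} k\right) - 389 = \left(k^{2} + \frac{45 i \sqrt{17}}{2} k\right) - 389 = \left(k^{2} + \frac{45 i k \sqrt{17}}{2}\right) - 389 = -389 + k^{2} + \frac{45 i k \sqrt{17}}{2}$)
$\frac{4898552}{u{\left(662 \right)}} - \frac{3271571}{c} = \frac{4898552}{-389 + 662^{2} + \frac{45}{2} i 662 \sqrt{17}} - \frac{3271571}{966799} = \frac{4898552}{-389 + 438244 + 14895 i \sqrt{17}} - \frac{3271571}{966799} = \frac{4898552}{437855 + 14895 i \sqrt{17}} - \frac{3271571}{966799} = - \frac{3271571}{966799} + \frac{4898552}{437855 + 14895 i \sqrt{17}}$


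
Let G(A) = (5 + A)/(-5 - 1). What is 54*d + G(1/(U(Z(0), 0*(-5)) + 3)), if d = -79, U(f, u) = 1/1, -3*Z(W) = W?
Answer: -34135/8 ≈ -4266.9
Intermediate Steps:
Z(W) = -W/3
U(f, u) = 1
G(A) = -⅚ - A/6 (G(A) = (5 + A)/(-6) = (5 + A)*(-⅙) = -⅚ - A/6)
54*d + G(1/(U(Z(0), 0*(-5)) + 3)) = 54*(-79) + (-⅚ - 1/(6*(1 + 3))) = -4266 + (-⅚ - ⅙/4) = -4266 + (-⅚ - ⅙*¼) = -4266 + (-⅚ - 1/24) = -4266 - 7/8 = -34135/8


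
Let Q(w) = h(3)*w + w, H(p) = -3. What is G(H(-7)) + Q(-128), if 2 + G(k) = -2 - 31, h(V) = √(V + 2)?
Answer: -163 - 128*√5 ≈ -449.22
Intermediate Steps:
h(V) = √(2 + V)
G(k) = -35 (G(k) = -2 + (-2 - 31) = -2 - 33 = -35)
Q(w) = w + w*√5 (Q(w) = √(2 + 3)*w + w = √5*w + w = w*√5 + w = w + w*√5)
G(H(-7)) + Q(-128) = -35 - 128*(1 + √5) = -35 + (-128 - 128*√5) = -163 - 128*√5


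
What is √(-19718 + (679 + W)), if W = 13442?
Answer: I*√5597 ≈ 74.813*I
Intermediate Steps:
√(-19718 + (679 + W)) = √(-19718 + (679 + 13442)) = √(-19718 + 14121) = √(-5597) = I*√5597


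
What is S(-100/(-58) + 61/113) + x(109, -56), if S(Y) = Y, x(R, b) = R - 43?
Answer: 223701/3277 ≈ 68.264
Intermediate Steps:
x(R, b) = -43 + R
S(-100/(-58) + 61/113) + x(109, -56) = (-100/(-58) + 61/113) + (-43 + 109) = (-100*(-1/58) + 61*(1/113)) + 66 = (50/29 + 61/113) + 66 = 7419/3277 + 66 = 223701/3277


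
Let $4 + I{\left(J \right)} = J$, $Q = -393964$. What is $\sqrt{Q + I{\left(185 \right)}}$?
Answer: $i \sqrt{393783} \approx 627.52 i$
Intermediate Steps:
$I{\left(J \right)} = -4 + J$
$\sqrt{Q + I{\left(185 \right)}} = \sqrt{-393964 + \left(-4 + 185\right)} = \sqrt{-393964 + 181} = \sqrt{-393783} = i \sqrt{393783}$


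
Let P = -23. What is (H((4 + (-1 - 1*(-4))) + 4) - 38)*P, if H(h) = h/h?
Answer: 851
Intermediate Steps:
H(h) = 1
(H((4 + (-1 - 1*(-4))) + 4) - 38)*P = (1 - 38)*(-23) = -37*(-23) = 851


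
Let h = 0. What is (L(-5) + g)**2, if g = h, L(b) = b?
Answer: 25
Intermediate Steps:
g = 0
(L(-5) + g)**2 = (-5 + 0)**2 = (-5)**2 = 25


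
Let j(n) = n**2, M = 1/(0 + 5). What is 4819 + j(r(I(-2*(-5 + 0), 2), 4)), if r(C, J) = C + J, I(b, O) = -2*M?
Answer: 120799/25 ≈ 4832.0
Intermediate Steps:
M = 1/5 ≈ 0.20000
I(b, O) = -2/5 (I(b, O) = -2*1/5 = -2/5)
4819 + j(r(I(-2*(-5 + 0), 2), 4)) = 4819 + (-2/5 + 4)**2 = 4819 + (18/5)**2 = 4819 + 324/25 = 120799/25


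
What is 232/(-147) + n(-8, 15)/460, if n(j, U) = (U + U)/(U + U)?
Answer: -106573/67620 ≈ -1.5761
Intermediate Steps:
n(j, U) = 1 (n(j, U) = (2*U)/((2*U)) = (2*U)*(1/(2*U)) = 1)
232/(-147) + n(-8, 15)/460 = 232/(-147) + 1/460 = 232*(-1/147) + 1*(1/460) = -232/147 + 1/460 = -106573/67620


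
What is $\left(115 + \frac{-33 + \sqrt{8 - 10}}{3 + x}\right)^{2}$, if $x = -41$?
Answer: $\frac{\left(4403 - i \sqrt{2}\right)^{2}}{1444} \approx 13425.0 - 8.6244 i$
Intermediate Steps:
$\left(115 + \frac{-33 + \sqrt{8 - 10}}{3 + x}\right)^{2} = \left(115 + \frac{-33 + \sqrt{8 - 10}}{3 - 41}\right)^{2} = \left(115 + \frac{-33 + \sqrt{-2}}{-38}\right)^{2} = \left(115 + \left(-33 + i \sqrt{2}\right) \left(- \frac{1}{38}\right)\right)^{2} = \left(115 + \left(\frac{33}{38} - \frac{i \sqrt{2}}{38}\right)\right)^{2} = \left(\frac{4403}{38} - \frac{i \sqrt{2}}{38}\right)^{2}$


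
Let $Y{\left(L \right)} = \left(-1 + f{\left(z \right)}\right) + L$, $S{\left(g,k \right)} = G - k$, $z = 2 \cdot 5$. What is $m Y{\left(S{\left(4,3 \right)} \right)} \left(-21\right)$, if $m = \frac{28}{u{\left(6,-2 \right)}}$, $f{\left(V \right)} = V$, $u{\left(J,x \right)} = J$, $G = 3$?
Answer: $-882$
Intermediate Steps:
$z = 10$
$S{\left(g,k \right)} = 3 - k$
$m = \frac{14}{3}$ ($m = \frac{28}{6} = 28 \cdot \frac{1}{6} = \frac{14}{3} \approx 4.6667$)
$Y{\left(L \right)} = 9 + L$ ($Y{\left(L \right)} = \left(-1 + 10\right) + L = 9 + L$)
$m Y{\left(S{\left(4,3 \right)} \right)} \left(-21\right) = \frac{14 \left(9 + \left(3 - 3\right)\right)}{3} \left(-21\right) = \frac{14 \left(9 + 0\right)}{3} \left(-21\right) = \frac{14}{3} \cdot 9 \left(-21\right) = 42 \left(-21\right) = -882$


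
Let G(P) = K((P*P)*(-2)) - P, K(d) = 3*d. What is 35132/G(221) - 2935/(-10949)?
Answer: 476078377/3210980383 ≈ 0.14827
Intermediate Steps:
G(P) = -P - 6*P² (G(P) = 3*((P*P)*(-2)) - P = 3*(P²*(-2)) - P = 3*(-2*P²) - P = -6*P² - P = -P - 6*P²)
35132/G(221) - 2935/(-10949) = 35132/((221*(-1 - 6*221))) - 2935/(-10949) = 35132/((221*(-1 - 1326))) - 2935*(-1/10949) = 35132/((221*(-1327))) + 2935/10949 = 35132/(-293267) + 2935/10949 = 35132*(-1/293267) + 2935/10949 = -35132/293267 + 2935/10949 = 476078377/3210980383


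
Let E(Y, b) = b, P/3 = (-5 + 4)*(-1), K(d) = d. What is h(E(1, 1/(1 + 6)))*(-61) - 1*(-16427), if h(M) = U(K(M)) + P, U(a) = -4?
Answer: 16488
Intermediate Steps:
P = 3 (P = 3*((-5 + 4)*(-1)) = 3*(-1*(-1)) = 3*1 = 3)
h(M) = -1 (h(M) = -4 + 3 = -1)
h(E(1, 1/(1 + 6)))*(-61) - 1*(-16427) = -1*(-61) - 1*(-16427) = 61 + 16427 = 16488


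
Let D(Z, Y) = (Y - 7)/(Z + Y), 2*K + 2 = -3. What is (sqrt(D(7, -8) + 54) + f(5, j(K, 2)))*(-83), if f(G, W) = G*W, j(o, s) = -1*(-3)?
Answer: -1245 - 83*sqrt(69) ≈ -1934.4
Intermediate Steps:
K = -5/2 (K = -1 + (1/2)*(-3) = -1 - 3/2 = -5/2 ≈ -2.5000)
j(o, s) = 3
D(Z, Y) = (-7 + Y)/(Y + Z)
(sqrt(D(7, -8) + 54) + f(5, j(K, 2)))*(-83) = (sqrt((-7 - 8)/(-8 + 7) + 54) + 5*3)*(-83) = (sqrt(-15/(-1) + 54) + 15)*(-83) = (sqrt(-1*(-15) + 54) + 15)*(-83) = (sqrt(15 + 54) + 15)*(-83) = (sqrt(69) + 15)*(-83) = (15 + sqrt(69))*(-83) = -1245 - 83*sqrt(69)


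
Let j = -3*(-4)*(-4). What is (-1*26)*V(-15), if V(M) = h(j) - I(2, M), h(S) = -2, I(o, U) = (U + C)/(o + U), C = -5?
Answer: 92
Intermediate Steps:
I(o, U) = (-5 + U)/(U + o) (I(o, U) = (U - 5)/(o + U) = (-5 + U)/(U + o))
j = -48 (j = 12*(-4) = -48)
V(M) = -2 - (-5 + M)/(2 + M) (V(M) = -2 - (-5 + M)/(M + 2) = -2 - (-5 + M)/(2 + M))
(-1*26)*V(-15) = (-1*26)*((1 - 3*(-15))/(2 - 15)) = -26*(1 + 45)/(-13) = -(-2)*46 = -26*(-46/13) = 92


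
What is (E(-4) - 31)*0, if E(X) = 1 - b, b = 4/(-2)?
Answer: 0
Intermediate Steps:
b = -2 (b = 4*(-1/2) = -2)
E(X) = 3 (E(X) = 1 - 1*(-2) = 1 + 2 = 3)
(E(-4) - 31)*0 = (3 - 31)*0 = -28*0 = 0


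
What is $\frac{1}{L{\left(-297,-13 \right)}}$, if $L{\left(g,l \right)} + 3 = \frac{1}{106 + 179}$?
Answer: $- \frac{285}{854} \approx -0.33372$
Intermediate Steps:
$L{\left(g,l \right)} = - \frac{854}{285}$ ($L{\left(g,l \right)} = -3 + \frac{1}{106 + 179} = -3 + \frac{1}{285} = - \frac{854}{285}$)
$\frac{1}{L{\left(-297,-13 \right)}} = \frac{1}{- \frac{854}{285}} = - \frac{285}{854}$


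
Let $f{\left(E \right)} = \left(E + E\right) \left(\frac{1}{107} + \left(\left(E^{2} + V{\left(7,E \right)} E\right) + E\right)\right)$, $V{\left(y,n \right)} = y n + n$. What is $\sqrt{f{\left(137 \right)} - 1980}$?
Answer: $\frac{\sqrt{530316701806}}{107} \approx 6805.9$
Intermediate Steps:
$V{\left(y,n \right)} = n + n y$ ($V{\left(y,n \right)} = n y + n = n + n y$)
$f{\left(E \right)} = 2 E \left(\frac{1}{107} + E + 9 E^{2}\right)$ ($f{\left(E \right)} = \left(E + E\right) \left(\frac{1}{107} + \left(\left(E^{2} + E \left(1 + 7\right) E\right) + E\right)\right) = 2 E \left(\frac{1}{107} + \left(\left(E^{2} + E 8 E\right) + E\right)\right) = 2 E \left(\frac{1}{107} + \left(\left(E^{2} + 8 E E\right) + E\right)\right) = 2 E \left(\frac{1}{107} + \left(\left(E^{2} + 8 E^{2}\right) + E\right)\right) = 2 E \left(\frac{1}{107} + \left(9 E^{2} + E\right)\right) = 2 E \left(\frac{1}{107} + \left(E + 9 E^{2}\right)\right) = 2 E \left(\frac{1}{107} + E + 9 E^{2}\right)$)
$\sqrt{f{\left(137 \right)} - 1980} = \sqrt{\frac{2}{107} \cdot 137 \left(1 + 107 \cdot 137 + 963 \cdot 137^{2}\right) - 1980} = \sqrt{\frac{2}{107} \cdot 137 \left(1 + 14659 + 963 \cdot 18769\right) - 1980} = \sqrt{\frac{2}{107} \cdot 137 \left(1 + 14659 + 18074547\right) - 1980} = \sqrt{\frac{2}{107} \cdot 137 \cdot 18089207 - 1980} = \sqrt{\frac{4956442718}{107} - 1980} = \sqrt{\frac{4956230858}{107}} = \frac{\sqrt{530316701806}}{107}$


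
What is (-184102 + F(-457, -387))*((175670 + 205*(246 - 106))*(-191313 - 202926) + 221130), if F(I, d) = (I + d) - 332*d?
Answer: 4549166111124600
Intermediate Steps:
F(I, d) = I - 331*d
(-184102 + F(-457, -387))*((175670 + 205*(246 - 106))*(-191313 - 202926) + 221130) = (-184102 + (-457 - 331*(-387)))*((175670 + 205*(246 - 106))*(-191313 - 202926) + 221130) = (-184102 + (-457 + 128097))*((175670 + 205*140)*(-394239) + 221130) = (-184102 + 127640)*((175670 + 28700)*(-394239) + 221130) = -56462*(204370*(-394239) + 221130) = -56462*(-80570624430 + 221130) = -56462*(-80570403300) = 4549166111124600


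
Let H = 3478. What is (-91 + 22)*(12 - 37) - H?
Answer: -1753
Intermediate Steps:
(-91 + 22)*(12 - 37) - H = (-91 + 22)*(12 - 37) - 1*3478 = -69*(-25) - 3478 = 1725 - 3478 = -1753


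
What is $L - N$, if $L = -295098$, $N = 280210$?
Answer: $-575308$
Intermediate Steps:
$L - N = -295098 - 280210 = -575308$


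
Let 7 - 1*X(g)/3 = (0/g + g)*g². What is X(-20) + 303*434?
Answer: 155523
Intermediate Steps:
X(g) = 21 - 3*g³ (X(g) = 21 - 3*(0/g + g)*g² = 21 - 3*(0 + g)*g² = 21 - 3*g*g² = 21 - 3*g³)
X(-20) + 303*434 = (21 - 3*(-20)³) + 303*434 = (21 - 3*(-8000)) + 131502 = (21 + 24000) + 131502 = 24021 + 131502 = 155523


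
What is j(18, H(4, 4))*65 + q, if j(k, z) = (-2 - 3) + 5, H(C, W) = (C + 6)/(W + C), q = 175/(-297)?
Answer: -175/297 ≈ -0.58923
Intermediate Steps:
q = -175/297 (q = 175*(-1/297) = -175/297 ≈ -0.58923)
H(C, W) = (6 + C)/(C + W)
j(k, z) = 0 (j(k, z) = -5 + 5 = 0)
j(18, H(4, 4))*65 + q = 0*65 - 175/297 = 0 - 175/297 = -175/297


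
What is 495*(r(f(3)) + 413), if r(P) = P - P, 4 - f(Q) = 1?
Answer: 204435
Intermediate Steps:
f(Q) = 3 (f(Q) = 4 - 1*1 = 4 - 1 = 3)
r(P) = 0
495*(r(f(3)) + 413) = 495*(0 + 413) = 495*413 = 204435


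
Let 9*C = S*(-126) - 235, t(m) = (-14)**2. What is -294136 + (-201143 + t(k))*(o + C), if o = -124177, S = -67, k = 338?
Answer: 222925141318/9 ≈ 2.4769e+10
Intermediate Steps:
t(m) = 196
C = 8207/9 (C = (-67*(-126) - 235)/9 = (8442 - 235)/9 = (1/9)*8207 = 8207/9 ≈ 911.89)
-294136 + (-201143 + t(k))*(o + C) = -294136 + (-201143 + 196)*(-124177 + 8207/9) = -294136 - 200947*(-1109386/9) = -294136 + 222927788542/9 = 222925141318/9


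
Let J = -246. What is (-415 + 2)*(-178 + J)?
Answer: 175112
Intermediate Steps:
(-415 + 2)*(-178 + J) = (-415 + 2)*(-178 - 246) = -413*(-424) = 175112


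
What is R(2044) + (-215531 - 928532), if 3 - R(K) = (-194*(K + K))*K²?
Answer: 3313402915332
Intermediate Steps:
R(K) = 3 + 388*K³ (R(K) = 3 - (-194*(K + K))*K² = 3 - (-388*K)*K² = 3 - (-388)*K³ = 3 + 388*K³)
R(2044) + (-215531 - 928532) = (3 + 388*2044³) + (-215531 - 928532) = (3 + 388*8539701184) - 1144063 = (3 + 3313404059392) - 1144063 = 3313404059395 - 1144063 = 3313402915332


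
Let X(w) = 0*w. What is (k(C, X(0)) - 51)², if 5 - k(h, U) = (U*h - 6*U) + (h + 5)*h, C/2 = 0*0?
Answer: 2116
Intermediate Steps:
C = 0 (C = 2*(0*0) = 2*0 = 0)
X(w) = 0
k(h, U) = 5 + 6*U - U*h - h*(5 + h) (k(h, U) = 5 - ((U*h - 6*U) + (h + 5)*h) = 5 - ((-6*U + U*h) + (5 + h)*h) = 5 - ((-6*U + U*h) + h*(5 + h)) = 5 - (-6*U + U*h + h*(5 + h)) = 5 + (6*U - U*h - h*(5 + h)) = 5 + 6*U - U*h - h*(5 + h))
(k(C, X(0)) - 51)² = ((5 - 1*0² - 5*0 + 6*0 - 1*0*0) - 51)² = ((5 - 1*0 + 0 + 0 + 0) - 51)² = ((5 + 0 + 0 + 0 + 0) - 51)² = (5 - 51)² = (-46)² = 2116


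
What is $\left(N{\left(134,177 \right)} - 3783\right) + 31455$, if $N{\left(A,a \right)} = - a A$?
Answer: $3954$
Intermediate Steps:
$N{\left(A,a \right)} = - A a$
$\left(N{\left(134,177 \right)} - 3783\right) + 31455 = \left(\left(-1\right) 134 \cdot 177 - 3783\right) + 31455 = \left(-23718 - 3783\right) + 31455 = -27501 + 31455 = 3954$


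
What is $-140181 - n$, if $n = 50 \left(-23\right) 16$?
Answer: $-121781$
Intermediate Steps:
$n = -18400$ ($n = \left(-1150\right) 16 = -18400$)
$-140181 - n = -140181 - -18400 = -140181 + 18400 = -121781$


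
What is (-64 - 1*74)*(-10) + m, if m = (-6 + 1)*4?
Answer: 1360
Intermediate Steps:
m = -20 (m = -5*4 = -20)
(-64 - 1*74)*(-10) + m = (-64 - 1*74)*(-10) - 20 = (-64 - 74)*(-10) - 20 = -138*(-10) - 20 = 1380 - 20 = 1360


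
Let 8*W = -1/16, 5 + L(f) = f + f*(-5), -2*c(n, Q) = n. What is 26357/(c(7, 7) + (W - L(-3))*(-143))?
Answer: 3373696/127823 ≈ 26.393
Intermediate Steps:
c(n, Q) = -n/2
L(f) = -5 - 4*f (L(f) = -5 + (f + f*(-5)) = -5 + (f - 5*f) = -5 - 4*f)
W = -1/128 (W = (-1/16)/8 = (-1*1/16)/8 = (⅛)*(-1/16) = -1/128 ≈ -0.0078125)
26357/(c(7, 7) + (W - L(-3))*(-143)) = 26357/(-½*7 + (-1/128 - (-5 - 4*(-3)))*(-143)) = 26357/(-7/2 + (-1/128 - (-5 + 12))*(-143)) = 26357/(-7/2 + (-1/128 - 1*7)*(-143)) = 26357/(-7/2 + (-1/128 - 7)*(-143)) = 26357/(-7/2 - 897/128*(-143)) = 26357/(-7/2 + 128271/128) = 26357/(127823/128) = 26357*(128/127823) = 3373696/127823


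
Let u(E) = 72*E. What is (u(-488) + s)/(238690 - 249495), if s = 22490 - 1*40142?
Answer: 52788/10805 ≈ 4.8855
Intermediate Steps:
s = -17652 (s = 22490 - 40142 = -17652)
(u(-488) + s)/(238690 - 249495) = (72*(-488) - 17652)/(238690 - 249495) = (-35136 - 17652)/(-10805) = -52788*(-1/10805) = 52788/10805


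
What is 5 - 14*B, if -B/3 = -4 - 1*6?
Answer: -415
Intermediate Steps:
B = 30 (B = -3*(-4 - 1*6) = -3*(-4 - 6) = -3*(-10) = 30)
5 - 14*B = 5 - 14*30 = 5 - 420 = -415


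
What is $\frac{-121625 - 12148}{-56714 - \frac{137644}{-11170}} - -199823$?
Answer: $\frac{63280468562569}{316678868} \approx 1.9983 \cdot 10^{5}$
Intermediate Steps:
$\frac{-121625 - 12148}{-56714 - \frac{137644}{-11170}} - -199823 = \frac{-121625 + \left(-112741 + 100593\right)}{-56714 - - \frac{68822}{5585}} + 199823 = \frac{-121625 - 12148}{-56714 + \frac{68822}{5585}} + 199823 = - \frac{133773}{- \frac{316678868}{5585}} + 199823 = \left(-133773\right) \left(- \frac{5585}{316678868}\right) + 199823 = \frac{747122205}{316678868} + 199823 = \frac{63280468562569}{316678868}$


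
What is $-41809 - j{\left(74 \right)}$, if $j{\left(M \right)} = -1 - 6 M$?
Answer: $-41364$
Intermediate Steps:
$-41809 - j{\left(74 \right)} = -41809 - \left(-1 - 444\right) = -41809 - -445 = -41809 + 445 = -41364$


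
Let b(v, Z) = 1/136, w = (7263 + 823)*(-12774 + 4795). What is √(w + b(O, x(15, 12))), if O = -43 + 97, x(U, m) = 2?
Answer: I*√298332129022/68 ≈ 8032.3*I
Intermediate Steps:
w = -64518194 (w = 8086*(-7979) = -64518194)
O = 54
b(v, Z) = 1/136
√(w + b(O, x(15, 12))) = √(-64518194 + 1/136) = √(-8774474383/136) = I*√298332129022/68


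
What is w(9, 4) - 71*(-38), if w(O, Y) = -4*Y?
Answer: 2682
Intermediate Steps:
w(9, 4) - 71*(-38) = -4*4 - 71*(-38) = -16 + 2698 = 2682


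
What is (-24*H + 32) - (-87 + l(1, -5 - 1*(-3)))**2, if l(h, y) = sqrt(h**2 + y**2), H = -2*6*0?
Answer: -7542 + 174*sqrt(5) ≈ -7152.9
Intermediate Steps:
H = 0 (H = -12*0 = 0)
(-24*H + 32) - (-87 + l(1, -5 - 1*(-3)))**2 = (-24*0 + 32) - (-87 + sqrt(1**2 + (-5 - 1*(-3))**2))**2 = (0 + 32) - (-87 + sqrt(1 + (-5 + 3)**2))**2 = 32 - (-87 + sqrt(1 + (-2)**2))**2 = 32 - (-87 + sqrt(1 + 4))**2 = 32 - (-87 + sqrt(5))**2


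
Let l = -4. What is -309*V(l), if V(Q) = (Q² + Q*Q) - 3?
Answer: -8961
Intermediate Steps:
V(Q) = -3 + 2*Q² (V(Q) = (Q² + Q²) - 3 = 2*Q² - 3 = -3 + 2*Q²)
-309*V(l) = -309*(-3 + 2*(-4)²) = -309*(-3 + 2*16) = -309*(-3 + 32) = -309*29 = -8961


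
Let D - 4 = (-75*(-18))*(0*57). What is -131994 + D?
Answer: -131990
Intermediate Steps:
D = 4 (D = 4 + (-75*(-18))*(0*57) = 4 + 1350*0 = 4 + 0 = 4)
-131994 + D = -131994 + 4 = -131990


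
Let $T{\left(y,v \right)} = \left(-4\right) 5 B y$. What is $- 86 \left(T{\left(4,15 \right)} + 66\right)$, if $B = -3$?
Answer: $-26316$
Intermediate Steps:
$T{\left(y,v \right)} = 60 y$ ($T{\left(y,v \right)} = \left(-4\right) 5 \left(-3\right) y = \left(-20\right) \left(-3\right) y = 60 y$)
$- 86 \left(T{\left(4,15 \right)} + 66\right) = - 86 \left(60 \cdot 4 + 66\right) = - 86 \left(240 + 66\right) = \left(-86\right) 306 = -26316$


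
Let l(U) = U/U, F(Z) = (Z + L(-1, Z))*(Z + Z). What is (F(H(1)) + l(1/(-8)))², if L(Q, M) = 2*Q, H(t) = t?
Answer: 1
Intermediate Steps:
F(Z) = 2*Z*(-2 + Z) (F(Z) = (Z + 2*(-1))*(Z + Z) = (Z - 2)*(2*Z) = (-2 + Z)*(2*Z) = 2*Z*(-2 + Z))
l(U) = 1
(F(H(1)) + l(1/(-8)))² = (2*1*(-2 + 1) + 1)² = (2*1*(-1) + 1)² = (-2 + 1)² = (-1)² = 1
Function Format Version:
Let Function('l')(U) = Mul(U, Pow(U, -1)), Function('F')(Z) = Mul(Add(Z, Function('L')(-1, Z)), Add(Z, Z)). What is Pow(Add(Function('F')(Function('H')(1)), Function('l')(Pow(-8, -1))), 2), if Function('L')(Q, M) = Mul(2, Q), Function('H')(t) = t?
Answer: 1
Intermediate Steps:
Function('F')(Z) = Mul(2, Z, Add(-2, Z)) (Function('F')(Z) = Mul(Add(Z, Mul(2, -1)), Add(Z, Z)) = Mul(Add(Z, -2), Mul(2, Z)) = Mul(Add(-2, Z), Mul(2, Z)) = Mul(2, Z, Add(-2, Z)))
Function('l')(U) = 1
Pow(Add(Function('F')(Function('H')(1)), Function('l')(Pow(-8, -1))), 2) = Pow(Add(Mul(2, 1, Add(-2, 1)), 1), 2) = Pow(Add(Mul(2, 1, -1), 1), 2) = Pow(Add(-2, 1), 2) = Pow(-1, 2) = 1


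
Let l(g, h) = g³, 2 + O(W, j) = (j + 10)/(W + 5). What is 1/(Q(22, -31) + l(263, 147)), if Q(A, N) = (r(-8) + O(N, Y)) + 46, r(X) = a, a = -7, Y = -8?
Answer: 13/236489291 ≈ 5.4971e-8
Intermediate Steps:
O(W, j) = -2 + (10 + j)/(5 + W) (O(W, j) = -2 + (j + 10)/(W + 5) = -2 + (10 + j)/(5 + W))
r(X) = -7
Q(A, N) = 39 + (-8 - 2*N)/(5 + N) (Q(A, N) = (-7 + (-8 - 2*N)/(5 + N)) + 46 = 39 + (-8 - 2*N)/(5 + N))
1/(Q(22, -31) + l(263, 147)) = 1/((187 + 37*(-31))/(5 - 31) + 263³) = 1/((187 - 1147)/(-26) + 18191447) = 1/(-1/26*(-960) + 18191447) = 1/(480/13 + 18191447) = 1/(236489291/13) = 13/236489291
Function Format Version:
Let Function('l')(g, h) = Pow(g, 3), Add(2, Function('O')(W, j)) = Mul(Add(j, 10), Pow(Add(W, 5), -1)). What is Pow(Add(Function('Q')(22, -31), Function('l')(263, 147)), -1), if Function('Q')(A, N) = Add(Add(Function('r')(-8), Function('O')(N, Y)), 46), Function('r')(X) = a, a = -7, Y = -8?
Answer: Rational(13, 236489291) ≈ 5.4971e-8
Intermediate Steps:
Function('O')(W, j) = Add(-2, Mul(Pow(Add(5, W), -1), Add(10, j))) (Function('O')(W, j) = Add(-2, Mul(Add(j, 10), Pow(Add(W, 5), -1))) = Add(-2, Mul(Add(10, j), Pow(Add(5, W), -1))) = Add(-2, Mul(Pow(Add(5, W), -1), Add(10, j))))
Function('r')(X) = -7
Function('Q')(A, N) = Add(39, Mul(Pow(Add(5, N), -1), Add(-8, Mul(-2, N)))) (Function('Q')(A, N) = Add(Add(-7, Mul(Pow(Add(5, N), -1), Add(-8, Mul(-2, N)))), 46) = Add(39, Mul(Pow(Add(5, N), -1), Add(-8, Mul(-2, N)))))
Pow(Add(Function('Q')(22, -31), Function('l')(263, 147)), -1) = Pow(Add(Mul(Pow(Add(5, -31), -1), Add(187, Mul(37, -31))), Pow(263, 3)), -1) = Pow(Add(Mul(Pow(-26, -1), Add(187, -1147)), 18191447), -1) = Pow(Add(Mul(Rational(-1, 26), -960), 18191447), -1) = Pow(Add(Rational(480, 13), 18191447), -1) = Pow(Rational(236489291, 13), -1) = Rational(13, 236489291)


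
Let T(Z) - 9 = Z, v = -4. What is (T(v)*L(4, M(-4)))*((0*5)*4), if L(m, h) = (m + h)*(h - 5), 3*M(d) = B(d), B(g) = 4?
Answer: 0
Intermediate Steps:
T(Z) = 9 + Z
M(d) = 4/3 (M(d) = (1/3)*4 = 4/3)
L(m, h) = (-5 + h)*(h + m) (L(m, h) = (h + m)*(-5 + h) = (-5 + h)*(h + m))
(T(v)*L(4, M(-4)))*((0*5)*4) = ((9 - 4)*((4/3)**2 - 5*4/3 - 5*4 + (4/3)*4))*((0*5)*4) = (5*(16/9 - 20/3 - 20 + 16/3))*(0*4) = (5*(-176/9))*0 = -880/9*0 = 0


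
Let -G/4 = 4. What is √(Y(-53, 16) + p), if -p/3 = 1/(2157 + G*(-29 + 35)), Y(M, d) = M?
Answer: 2*I*√6253761/687 ≈ 7.2802*I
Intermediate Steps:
G = -16 (G = -4*4 = -16)
p = -1/687 (p = -3/(2157 - 16*(-29 + 35)) = -3/(2157 - 16*6) = -3/(2157 - 96) = -3/2061 = -3*1/2061 = -1/687 ≈ -0.0014556)
√(Y(-53, 16) + p) = √(-53 - 1/687) = √(-36412/687) = 2*I*√6253761/687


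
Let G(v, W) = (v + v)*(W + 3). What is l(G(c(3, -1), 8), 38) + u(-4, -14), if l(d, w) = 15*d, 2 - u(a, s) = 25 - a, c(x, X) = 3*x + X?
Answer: 2613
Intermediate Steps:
c(x, X) = X + 3*x
u(a, s) = -23 + a (u(a, s) = 2 - (25 - a) = 2 + (-25 + a) = -23 + a)
G(v, W) = 2*v*(3 + W) (G(v, W) = (2*v)*(3 + W) = 2*v*(3 + W))
l(G(c(3, -1), 8), 38) + u(-4, -14) = 15*(2*(-1 + 3*3)*(3 + 8)) + (-23 - 4) = 15*(2*(-1 + 9)*11) - 27 = 15*(2*8*11) - 27 = 15*176 - 27 = 2640 - 27 = 2613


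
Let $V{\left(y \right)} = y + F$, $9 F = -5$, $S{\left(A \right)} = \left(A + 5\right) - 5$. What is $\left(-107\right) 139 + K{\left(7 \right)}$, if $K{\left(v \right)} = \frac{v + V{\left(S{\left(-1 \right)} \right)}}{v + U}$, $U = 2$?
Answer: $- \frac{1204664}{81} \approx -14872.0$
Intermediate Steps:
$S{\left(A \right)} = A$ ($S{\left(A \right)} = \left(5 + A\right) - 5 = A$)
$F = - \frac{5}{9}$ ($F = \frac{1}{9} \left(-5\right) = - \frac{5}{9} \approx -0.55556$)
$V{\left(y \right)} = - \frac{5}{9} + y$ ($V{\left(y \right)} = y - \frac{5}{9} = - \frac{5}{9} + y$)
$K{\left(v \right)} = \frac{- \frac{14}{9} + v}{2 + v}$ ($K{\left(v \right)} = \frac{v - \frac{14}{9}}{v + 2} = \frac{v - \frac{14}{9}}{2 + v} = \frac{- \frac{14}{9} + v}{2 + v}$)
$\left(-107\right) 139 + K{\left(7 \right)} = \left(-107\right) 139 + \frac{- \frac{14}{9} + 7}{2 + 7} = -14873 + \frac{1}{9} \cdot \frac{49}{9} = -14873 + \frac{49}{81} = - \frac{1204664}{81}$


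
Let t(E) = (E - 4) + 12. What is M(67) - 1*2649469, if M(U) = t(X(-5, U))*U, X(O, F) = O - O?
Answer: -2648933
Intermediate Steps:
X(O, F) = 0
t(E) = 8 + E (t(E) = (-4 + E) + 12 = 8 + E)
M(U) = 8*U (M(U) = (8 + 0)*U = 8*U)
M(67) - 1*2649469 = 8*67 - 1*2649469 = 536 - 2649469 = -2648933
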